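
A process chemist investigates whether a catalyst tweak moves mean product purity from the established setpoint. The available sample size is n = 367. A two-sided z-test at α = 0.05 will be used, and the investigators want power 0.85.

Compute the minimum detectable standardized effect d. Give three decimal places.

Required noncentrality: δ = z_{0.025} + z_{0.15} = 1.960 + 1.036 = 2.996.
(The second rejection-region term Φ(−δ − z_{α/2}) is negligible and dropped.)
δ = d·√n ⇒ d = δ/√n = 2.996/√367 = 0.1564.

d ≈ 0.156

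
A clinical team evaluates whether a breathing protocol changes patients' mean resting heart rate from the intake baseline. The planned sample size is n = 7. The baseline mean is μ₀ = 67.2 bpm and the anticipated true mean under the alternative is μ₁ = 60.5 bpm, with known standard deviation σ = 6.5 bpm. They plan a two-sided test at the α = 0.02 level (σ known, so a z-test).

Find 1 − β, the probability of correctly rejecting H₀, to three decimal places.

Power ≈ 0.656

Standardized effect: d = |μ₁ − μ₀| / σ = |60.5 − 67.2| / 6.5 = 1.0308
Noncentrality parameter: δ = d·√n = 1.0308 × √7 = 2.7272
Critical value for a two-sided test at α = 0.02: z_{α/2} = 2.326.
Power = Φ(δ − 2.326) + Φ(−δ − 2.326) = Φ(0.401) + Φ(-5.054) = 0.6557 + 0.0000 = 0.6557.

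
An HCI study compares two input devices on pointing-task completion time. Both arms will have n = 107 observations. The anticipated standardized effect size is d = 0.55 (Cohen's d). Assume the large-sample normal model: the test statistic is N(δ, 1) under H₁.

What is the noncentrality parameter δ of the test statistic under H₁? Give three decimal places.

δ ≈ 4.023

δ = d·√(n/2) = 0.55 × √(107/2) = 4.0229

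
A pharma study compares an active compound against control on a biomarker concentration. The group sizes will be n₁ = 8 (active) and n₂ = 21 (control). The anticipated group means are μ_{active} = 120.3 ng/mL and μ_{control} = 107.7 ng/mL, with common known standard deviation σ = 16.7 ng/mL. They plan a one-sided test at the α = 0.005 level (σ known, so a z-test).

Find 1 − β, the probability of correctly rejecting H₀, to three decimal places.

Standardized effect: d = |μ_{active} − μ_{control}| / σ = |120.3 − 107.7| / 16.7 = 0.7545
Noncentrality parameter: λ = d / √(1/n₁ + 1/n₂) = 0.7545 / √(1/8 + 1/21) = 1.8160
Critical value for a one-sided test at α = 0.005: z_α = 2.576.
Power = P(Z > 2.576 − λ) = Φ(-0.760) = 0.2237.

Power ≈ 0.224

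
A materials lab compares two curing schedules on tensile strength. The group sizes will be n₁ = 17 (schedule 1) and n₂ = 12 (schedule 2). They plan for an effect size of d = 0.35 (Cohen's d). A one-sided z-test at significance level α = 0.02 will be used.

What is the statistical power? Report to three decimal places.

Power ≈ 0.130

Noncentrality parameter: δ = d / √(1/n₁ + 1/n₂) = 0.35 / √(1/17 + 1/12) = 0.9283
One-sided α = 0.02 → critical value z_{0.02} = 2.054.
Power = Φ(δ − 2.054) = Φ(-1.125) = 0.1302.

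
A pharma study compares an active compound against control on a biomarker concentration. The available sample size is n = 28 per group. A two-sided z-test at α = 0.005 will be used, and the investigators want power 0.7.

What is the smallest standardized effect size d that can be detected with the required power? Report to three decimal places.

d ≈ 0.890

Required noncentrality: δ = z_{0.0025} + z_{0.30} = 2.807 + 0.524 = 3.331.
(The second rejection-region term Φ(−δ − z_{α/2}) is negligible and dropped.)
δ = d·√(n/2) ⇒ d = δ/√(n/2) = 3.331/√(28/2) = 0.8904.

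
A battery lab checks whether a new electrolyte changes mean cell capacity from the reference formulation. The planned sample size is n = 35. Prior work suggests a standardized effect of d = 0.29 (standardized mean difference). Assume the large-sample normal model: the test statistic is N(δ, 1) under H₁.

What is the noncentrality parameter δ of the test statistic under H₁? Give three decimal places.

δ ≈ 1.716

The noncentrality parameter scales effect size by the design's sample-size factor: δ = d·√n = 0.29 × √35 = 1.7157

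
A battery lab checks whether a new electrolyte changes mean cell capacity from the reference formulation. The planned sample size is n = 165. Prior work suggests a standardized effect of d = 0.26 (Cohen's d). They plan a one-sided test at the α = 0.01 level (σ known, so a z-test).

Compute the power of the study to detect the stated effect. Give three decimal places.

Power ≈ 0.845

Noncentrality parameter: λ = d·√n = 0.26 × √165 = 3.3398
One-sided α = 0.01 → critical value z_{0.01} = 2.326.
Power = P(Z > 2.326 − λ) = Φ(1.013) = 0.8446.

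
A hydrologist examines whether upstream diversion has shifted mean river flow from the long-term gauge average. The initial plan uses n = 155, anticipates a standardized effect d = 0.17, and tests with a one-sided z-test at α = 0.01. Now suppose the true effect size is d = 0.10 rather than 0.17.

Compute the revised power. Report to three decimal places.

With d = 0.10: δ = d·√n = 0.10 × √155 = 1.2450. Critical value z_{0.01} = 2.326.
Revised power = P(Z > 2.326 − δ) = Φ(-1.081) = 0.1398.

Power ≈ 0.140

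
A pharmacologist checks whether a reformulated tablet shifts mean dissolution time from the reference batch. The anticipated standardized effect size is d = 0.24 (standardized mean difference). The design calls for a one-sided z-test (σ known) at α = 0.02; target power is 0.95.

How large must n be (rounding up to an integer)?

For power 0.95 need Φ(δ − z_{0.02}) = 0.95, so δ = z_{0.02} + z_{0.05} = 2.054 + 1.645 = 3.699.
δ = d·√n ⇒ n = (δ/d)² = (3.699 / 0.24)² = 237.49.
Rounding up, n = 238.

n = 238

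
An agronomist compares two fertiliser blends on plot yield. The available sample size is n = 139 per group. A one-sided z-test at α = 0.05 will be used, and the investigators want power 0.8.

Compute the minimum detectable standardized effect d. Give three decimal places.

Need Φ(δ − 1.645) = 0.8, so δ = 1.645 + 0.842 = 2.486.
δ = d·√(n/2) ⇒ d = δ/√(n/2) = 2.486/√(139/2) = 0.2983.

d ≈ 0.298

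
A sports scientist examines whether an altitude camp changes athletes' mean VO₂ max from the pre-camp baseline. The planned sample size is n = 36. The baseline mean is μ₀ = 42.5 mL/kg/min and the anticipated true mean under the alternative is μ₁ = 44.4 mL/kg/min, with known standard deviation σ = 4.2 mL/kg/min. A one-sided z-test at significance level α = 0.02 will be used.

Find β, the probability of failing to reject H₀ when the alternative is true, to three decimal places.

β ≈ 0.254

Standardized effect: d = |μ₁ − μ₀| / σ = |44.4 − 42.5| / 4.2 = 0.4524
Noncentrality parameter: λ = d·√n = 0.4524 × √36 = 2.7143
Critical value for a one-sided test at α = 0.02: z_α = 2.054.
Power = Φ(λ − 2.054) = Φ(0.661) = 0.7455.
Type II error: β = 1 − power = 1 − 0.7455 = 0.2545.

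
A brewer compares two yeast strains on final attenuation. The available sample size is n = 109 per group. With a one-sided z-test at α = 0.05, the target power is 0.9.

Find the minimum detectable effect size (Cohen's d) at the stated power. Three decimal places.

Required noncentrality: δ = z_{0.05} + z_{0.10} = 1.645 + 1.282 = 2.926.
δ = d·√(n/2) ⇒ d = δ/√(n/2) = 2.926/√(109/2) = 0.3964.

d ≈ 0.396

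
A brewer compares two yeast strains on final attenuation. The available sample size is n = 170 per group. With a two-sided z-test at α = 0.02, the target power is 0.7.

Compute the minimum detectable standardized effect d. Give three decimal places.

Required noncentrality: δ = z_{0.01} + z_{0.30} = 2.326 + 0.524 = 2.851.
(The second rejection-region term Φ(−δ − z_{α/2}) is negligible and dropped.)
δ = d·√(n/2) ⇒ d = δ/√(n/2) = 2.851/√(170/2) = 0.3092.

d ≈ 0.309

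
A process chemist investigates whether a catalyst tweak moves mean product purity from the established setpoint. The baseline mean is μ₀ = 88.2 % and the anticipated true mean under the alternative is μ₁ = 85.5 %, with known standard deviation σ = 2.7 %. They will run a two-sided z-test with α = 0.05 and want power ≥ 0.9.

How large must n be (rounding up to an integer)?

n = 11

Standardized effect: d = |μ₁ − μ₀| / σ = |85.5 − 88.2| / 2.7 = 1.0000
Set Φ(δ − 1.960) = 0.9; then δ − 1.960 = Φ⁻¹(0.9) = 1.282, giving δ = 3.242.
(Ignoring the negligible lower-tail rejection probability gives the usual closed-form inversion.)
δ = d·√n ⇒ n = (δ/d)² = (3.242 / 1.0000)² = 10.51.
Rounding up, n = 11.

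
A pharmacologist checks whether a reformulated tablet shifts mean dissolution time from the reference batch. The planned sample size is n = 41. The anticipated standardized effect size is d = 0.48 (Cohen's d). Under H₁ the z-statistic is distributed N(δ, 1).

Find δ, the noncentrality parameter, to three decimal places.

δ ≈ 3.073

The noncentrality parameter scales effect size by the design's sample-size factor: δ = d·√n = 0.48 × √41 = 3.0735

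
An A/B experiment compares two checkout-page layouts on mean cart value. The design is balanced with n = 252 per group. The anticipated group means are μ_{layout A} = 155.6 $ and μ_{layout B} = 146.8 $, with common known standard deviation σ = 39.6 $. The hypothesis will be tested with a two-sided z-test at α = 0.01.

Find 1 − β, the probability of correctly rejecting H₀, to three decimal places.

Power ≈ 0.468

Standardized effect: d = |μ_{layout A} − μ_{layout B}| / σ = |155.6 − 146.8| / 39.6 = 0.2222
Noncentrality parameter: δ = d·√(n/2) = 0.2222 × √(252/2) = 2.4944
Critical value for a two-sided test at α = 0.01: z_{α/2} = 2.576.
Power = Φ(δ − 2.576) + Φ(−δ − 2.576) = Φ(-0.081) + Φ(-5.070) = 0.4676 + 0.0000 = 0.4676.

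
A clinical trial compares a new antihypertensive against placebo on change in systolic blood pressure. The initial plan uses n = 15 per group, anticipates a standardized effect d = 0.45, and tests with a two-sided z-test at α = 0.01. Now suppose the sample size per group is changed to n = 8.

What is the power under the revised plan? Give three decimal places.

Power ≈ 0.047

With n = 8 per group: δ = d·√(n/2) = 0.45 × √(8/2) = 0.9000. Critical value z_{0.005} = 2.576.
Revised power = Φ(δ − 2.576) + Φ(−δ − 2.576) = Φ(-1.676) + Φ(-3.476) = 0.0469 + 0.0003 = 0.0471.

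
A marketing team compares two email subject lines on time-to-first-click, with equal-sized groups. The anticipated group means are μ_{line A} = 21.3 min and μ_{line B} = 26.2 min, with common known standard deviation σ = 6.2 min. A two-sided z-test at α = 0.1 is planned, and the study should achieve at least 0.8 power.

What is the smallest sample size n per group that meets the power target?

Standardized effect: d = |μ_{line A} − μ_{line B}| / σ = |21.3 − 26.2| / 6.2 = 0.7903
Set Φ(δ − 1.645) = 0.8; then δ − 1.645 = Φ⁻¹(0.8) = 0.842, giving δ = 2.486.
(Ignoring the negligible lower-tail rejection probability gives the usual closed-form inversion.)
δ = d·√(n/2) ⇒ n = 2(δ/d)² = 2 × (2.486 / 0.7903)² = 19.80.
Round up to the next whole unit.

n = 20 per group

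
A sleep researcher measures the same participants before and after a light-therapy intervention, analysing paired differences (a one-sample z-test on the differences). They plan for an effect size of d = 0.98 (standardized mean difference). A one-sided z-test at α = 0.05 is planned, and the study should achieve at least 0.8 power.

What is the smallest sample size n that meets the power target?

For power 0.8 need Φ(δ − z_{0.05}) = 0.8, so δ = z_{0.05} + z_{0.20} = 1.645 + 0.842 = 2.486.
δ = d·√n ⇒ n = (δ/d)² = (2.486 / 0.98)² = 6.44.
Rounding up, n = 7.

n = 7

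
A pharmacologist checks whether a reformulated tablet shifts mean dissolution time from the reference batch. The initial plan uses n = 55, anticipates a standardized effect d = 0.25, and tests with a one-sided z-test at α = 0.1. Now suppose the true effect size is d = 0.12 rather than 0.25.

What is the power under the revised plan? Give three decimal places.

Power ≈ 0.348

With d = 0.12: δ = d·√n = 0.12 × √55 = 0.8899. Critical value z_{0.1} = 1.282.
Revised power = P(Z > 1.282 − δ) = Φ(-0.392) = 0.3477.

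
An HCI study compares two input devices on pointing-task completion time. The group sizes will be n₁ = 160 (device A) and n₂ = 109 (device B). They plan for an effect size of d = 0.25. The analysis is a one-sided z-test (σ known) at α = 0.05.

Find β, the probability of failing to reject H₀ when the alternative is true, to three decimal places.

Noncentrality parameter: δ = d / √(1/n₁ + 1/n₂) = 0.25 / √(1/160 + 1/109) = 2.0130
Critical value for a one-sided test at α = 0.05: z_α = 1.645.
Power = P(Z > 1.645 − δ) = Φ(0.368) = 0.6436.
Type II error: β = 1 − power = 1 − 0.6436 = 0.3564.

β ≈ 0.356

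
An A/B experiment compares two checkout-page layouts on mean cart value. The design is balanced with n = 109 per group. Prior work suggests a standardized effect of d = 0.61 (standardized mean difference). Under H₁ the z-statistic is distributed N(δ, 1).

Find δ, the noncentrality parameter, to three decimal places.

δ ≈ 4.503

δ = d·√(n/2) = 0.61 × √(109/2) = 4.5033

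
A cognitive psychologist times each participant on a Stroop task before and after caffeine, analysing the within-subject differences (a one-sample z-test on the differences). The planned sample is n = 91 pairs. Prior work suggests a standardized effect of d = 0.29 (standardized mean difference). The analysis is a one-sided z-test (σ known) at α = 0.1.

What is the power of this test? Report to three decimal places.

Power ≈ 0.931

Noncentrality parameter: δ = d·√n = 0.29 × √91 = 2.7664
One-sided α = 0.1 → critical value z_{0.1} = 1.282.
Power = Φ(δ − 1.282) = Φ(1.485) = 0.9312.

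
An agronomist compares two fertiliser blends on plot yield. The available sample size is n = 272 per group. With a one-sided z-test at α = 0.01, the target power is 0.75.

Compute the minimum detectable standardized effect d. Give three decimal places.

d ≈ 0.257

Need Φ(δ − 2.326) = 0.75, so δ = 2.326 + 0.674 = 3.001.
δ = d·√(n/2) ⇒ d = δ/√(n/2) = 3.001/√(272/2) = 0.2573.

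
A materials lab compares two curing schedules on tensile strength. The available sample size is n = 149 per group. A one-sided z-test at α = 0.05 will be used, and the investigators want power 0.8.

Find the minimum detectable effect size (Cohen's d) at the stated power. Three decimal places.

Need Φ(δ − 1.645) = 0.8, so δ = 1.645 + 0.842 = 2.486.
δ = d·√(n/2) ⇒ d = δ/√(n/2) = 2.486/√(149/2) = 0.2881.

d ≈ 0.288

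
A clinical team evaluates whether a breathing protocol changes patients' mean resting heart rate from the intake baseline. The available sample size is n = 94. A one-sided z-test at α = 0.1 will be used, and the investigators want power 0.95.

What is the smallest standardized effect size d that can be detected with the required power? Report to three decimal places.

Required noncentrality: δ = z_{0.1} + z_{0.05} = 1.282 + 1.645 = 2.926.
δ = d·√n ⇒ d = δ/√n = 2.926/√94 = 0.3018.

d ≈ 0.302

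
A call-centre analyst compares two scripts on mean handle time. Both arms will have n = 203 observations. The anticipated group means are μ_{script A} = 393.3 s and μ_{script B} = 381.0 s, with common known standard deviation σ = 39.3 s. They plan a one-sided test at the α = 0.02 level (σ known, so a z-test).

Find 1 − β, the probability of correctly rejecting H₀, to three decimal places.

Power ≈ 0.864

Standardized effect: d = |μ_{script A} − μ_{script B}| / σ = |393.3 − 381.0| / 39.3 = 0.3130
Noncentrality parameter: δ = d·√(n/2) = 0.3130 × √(203/2) = 3.1532
Critical value for a one-sided test at α = 0.02: z_α = 2.054.
Power = Φ(δ − 2.054) = Φ(1.099) = 0.8642.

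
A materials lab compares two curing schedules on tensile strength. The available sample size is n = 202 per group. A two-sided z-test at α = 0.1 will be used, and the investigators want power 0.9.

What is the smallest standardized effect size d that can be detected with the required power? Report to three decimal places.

Required noncentrality: δ = z_{0.05} + z_{0.10} = 1.645 + 1.282 = 2.926.
(Lower-tail contribution to power is negligible for δ > 0.)
δ = d·√(n/2) ⇒ d = δ/√(n/2) = 2.926/√(202/2) = 0.2912.

d ≈ 0.291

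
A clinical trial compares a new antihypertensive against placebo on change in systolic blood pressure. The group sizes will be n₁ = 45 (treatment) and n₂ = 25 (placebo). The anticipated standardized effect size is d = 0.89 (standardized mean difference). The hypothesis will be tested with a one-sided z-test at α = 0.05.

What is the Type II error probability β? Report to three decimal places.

β ≈ 0.027

Noncentrality parameter: δ = d / √(1/n₁ + 1/n₂) = 0.89 / √(1/45 + 1/25) = 3.5679
Critical value for a one-sided test at α = 0.05: z_α = 1.645.
Power = Φ(δ − 1.645) = Φ(1.923) = 0.9728.
Type II error: β = 1 − power = 1 − 0.9728 = 0.0272.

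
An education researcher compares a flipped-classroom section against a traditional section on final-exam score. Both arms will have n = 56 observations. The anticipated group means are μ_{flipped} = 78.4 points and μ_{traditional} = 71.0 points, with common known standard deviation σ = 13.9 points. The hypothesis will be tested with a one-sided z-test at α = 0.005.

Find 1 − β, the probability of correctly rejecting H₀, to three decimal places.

Power ≈ 0.595

Standardized effect: d = |μ_{flipped} − μ_{traditional}| / σ = |78.4 − 71.0| / 13.9 = 0.5324
Noncentrality parameter: δ = d·√(n/2) = 0.5324 × √(56/2) = 2.8171
One-sided α = 0.005 → critical value z_{0.005} = 2.576.
Power = P(Z > 2.576 − δ) = Φ(0.241) = 0.5953.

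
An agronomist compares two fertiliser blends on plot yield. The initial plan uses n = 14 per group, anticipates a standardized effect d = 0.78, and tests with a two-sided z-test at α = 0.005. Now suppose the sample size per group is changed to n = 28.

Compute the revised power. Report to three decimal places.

Power ≈ 0.544

With n = 28 per group: δ = d·√(n/2) = 0.78 × √(28/2) = 2.9185. Critical value z_{0.0025} = 2.807.
Revised power = Φ(δ − 2.807) + Φ(−δ − 2.807) = Φ(0.111) + Φ(-5.726) = 0.5444 + 0.0000 = 0.5444.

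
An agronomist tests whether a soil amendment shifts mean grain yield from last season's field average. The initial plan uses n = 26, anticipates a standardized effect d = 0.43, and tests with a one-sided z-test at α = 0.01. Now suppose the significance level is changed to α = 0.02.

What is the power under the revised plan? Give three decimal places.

δ = d·√n = 0.43 × √26 = 2.1926 (unchanged). New critical value: z_{0.02} = 2.054.
Revised power = P(Z > 2.054 − δ) = Φ(0.139) = 0.5552.

Power ≈ 0.555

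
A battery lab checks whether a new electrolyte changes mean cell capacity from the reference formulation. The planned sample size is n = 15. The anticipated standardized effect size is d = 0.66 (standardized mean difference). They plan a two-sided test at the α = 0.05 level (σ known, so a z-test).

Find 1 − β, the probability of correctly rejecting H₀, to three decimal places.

Noncentrality parameter: δ = d·√n = 0.66 × √15 = 2.5562
Critical value for a two-sided test at α = 0.05: z_{α/2} = 1.960.
Power = Φ(δ − 1.960) + Φ(−δ − 1.960) = Φ(0.596) + Φ(-4.516) = 0.7245 + 0.0000 = 0.7245.

Power ≈ 0.724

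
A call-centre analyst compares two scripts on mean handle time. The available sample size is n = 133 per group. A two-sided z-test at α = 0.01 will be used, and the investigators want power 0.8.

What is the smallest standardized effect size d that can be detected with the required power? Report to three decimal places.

d ≈ 0.419

Required noncentrality: δ = z_{0.005} + z_{0.20} = 2.576 + 0.842 = 3.417.
(The second rejection-region term Φ(−δ − z_{α/2}) is negligible and dropped.)
δ = d·√(n/2) ⇒ d = δ/√(n/2) = 3.417/√(133/2) = 0.4191.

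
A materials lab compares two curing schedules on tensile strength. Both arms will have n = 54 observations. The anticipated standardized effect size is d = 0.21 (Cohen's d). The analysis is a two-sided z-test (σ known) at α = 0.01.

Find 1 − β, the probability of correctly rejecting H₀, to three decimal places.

Noncentrality parameter: δ = d·√(n/2) = 0.21 × √(54/2) = 1.0912
Critical value for a two-sided test at α = 0.01: z_{α/2} = 2.576.
Power = Φ(δ − 2.576) + Φ(−δ − 2.576) = Φ(-1.485) + Φ(-3.667) = 0.0688 + 0.0001 = 0.0689.

Power ≈ 0.069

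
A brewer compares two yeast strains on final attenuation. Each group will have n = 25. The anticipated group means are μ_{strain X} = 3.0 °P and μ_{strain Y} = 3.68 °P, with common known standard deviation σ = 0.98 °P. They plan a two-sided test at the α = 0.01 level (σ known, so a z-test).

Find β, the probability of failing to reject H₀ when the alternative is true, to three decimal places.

Standardized effect: d = |μ_{strain X} − μ_{strain Y}| / σ = |3.0 − 3.68| / 0.98 = 0.6939
Noncentrality parameter: δ = d·√(n/2) = 0.6939 × √(25/2) = 2.4532
Two-sided α = 0.01 → critical value z_{0.005} = 2.576.
Power = Φ(δ − 2.576) + Φ(−δ − 2.576) = Φ(-0.123) + Φ(-5.029) = 0.4512 + 0.0000 = 0.4512.
Type II error: β = 1 − power = 1 − 0.4512 = 0.5488.

β ≈ 0.549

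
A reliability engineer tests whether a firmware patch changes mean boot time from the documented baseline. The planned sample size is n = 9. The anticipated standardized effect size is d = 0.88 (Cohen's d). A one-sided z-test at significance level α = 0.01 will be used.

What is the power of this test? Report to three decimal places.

Noncentrality parameter: δ = d·√n = 0.88 × √9 = 2.6400
Critical value for a one-sided test at α = 0.01: z_α = 2.326.
Power = Φ(δ − 2.326) = Φ(0.314) = 0.6231.

Power ≈ 0.623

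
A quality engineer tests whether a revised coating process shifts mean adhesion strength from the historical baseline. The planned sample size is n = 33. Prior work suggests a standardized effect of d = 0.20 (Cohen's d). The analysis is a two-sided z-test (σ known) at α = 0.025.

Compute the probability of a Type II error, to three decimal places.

Noncentrality parameter: λ = d·√n = 0.20 × √33 = 1.1489
Critical value for a two-sided test at α = 0.025: z_{α/2} = 2.241.
Power = Φ(λ − 2.241) + Φ(−λ − 2.241) = Φ(-1.092) + Φ(-3.390) = 0.1373 + 0.0003 = 0.1377.
Type II error: β = 1 − power = 1 − 0.1377 = 0.8623.

β ≈ 0.862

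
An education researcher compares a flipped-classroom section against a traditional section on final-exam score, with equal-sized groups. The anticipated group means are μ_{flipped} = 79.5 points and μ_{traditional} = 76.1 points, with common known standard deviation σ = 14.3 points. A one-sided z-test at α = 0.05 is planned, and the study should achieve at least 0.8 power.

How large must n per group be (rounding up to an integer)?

n = 219 per group

Standardized effect: d = |μ_{flipped} − μ_{traditional}| / σ = |79.5 − 76.1| / 14.3 = 0.2378
Set Φ(δ − 1.645) = 0.8; then δ − 1.645 = Φ⁻¹(0.8) = 0.842, giving δ = 2.486.
δ = d·√(n/2) ⇒ n = 2(δ/d)² = 2 × (2.486 / 0.2378)² = 218.73.
Rounding up, n = 219 per group.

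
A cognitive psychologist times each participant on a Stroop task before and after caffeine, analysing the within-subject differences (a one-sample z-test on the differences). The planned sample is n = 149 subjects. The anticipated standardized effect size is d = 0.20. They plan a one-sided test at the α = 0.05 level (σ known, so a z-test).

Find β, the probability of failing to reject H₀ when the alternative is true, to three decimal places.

β ≈ 0.213

Noncentrality parameter: δ = d·√n = 0.20 × √149 = 2.4413
Critical value for a one-sided test at α = 0.05: z_α = 1.645.
Power = P(Z > 1.645 − δ) = Φ(0.796) = 0.7871.
Type II error: β = 1 − power = 1 − 0.7871 = 0.2129.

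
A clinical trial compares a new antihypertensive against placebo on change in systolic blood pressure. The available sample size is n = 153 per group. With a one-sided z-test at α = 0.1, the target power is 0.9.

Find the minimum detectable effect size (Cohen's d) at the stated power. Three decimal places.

Required noncentrality: δ = z_{0.1} + z_{0.10} = 1.282 + 1.282 = 2.563.
δ = d·√(n/2) ⇒ d = δ/√(n/2) = 2.563/√(153/2) = 0.2930.

d ≈ 0.293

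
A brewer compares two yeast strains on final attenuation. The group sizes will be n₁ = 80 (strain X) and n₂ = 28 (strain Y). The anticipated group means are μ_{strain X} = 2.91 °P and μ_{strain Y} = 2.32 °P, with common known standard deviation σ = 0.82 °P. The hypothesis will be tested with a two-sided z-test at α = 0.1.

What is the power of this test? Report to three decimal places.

Standardized effect: d = |μ_{strain X} − μ_{strain Y}| / σ = |2.91 − 2.32| / 0.82 = 0.7195
Noncentrality parameter: δ = d / √(1/n₁ + 1/n₂) = 0.7195 / √(1/80 + 1/28) = 3.2768
Two-sided α = 0.1 → critical value z_{0.05} = 1.645.
Power = Φ(δ − 1.645) + Φ(−δ − 1.645) = Φ(1.632) + Φ(-4.922) = 0.9487 + 0.0000 = 0.9487.

Power ≈ 0.949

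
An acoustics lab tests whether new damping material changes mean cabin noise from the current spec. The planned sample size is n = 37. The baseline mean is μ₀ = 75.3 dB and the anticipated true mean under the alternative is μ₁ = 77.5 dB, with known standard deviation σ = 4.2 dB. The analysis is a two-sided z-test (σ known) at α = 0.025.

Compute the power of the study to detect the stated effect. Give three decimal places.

Power ≈ 0.828

Standardized effect: d = |μ₁ − μ₀| / σ = |77.5 − 75.3| / 4.2 = 0.5238
Noncentrality parameter: δ = d·√n = 0.5238 × √37 = 3.1862
Critical value for a two-sided test at α = 0.025: z_{α/2} = 2.241.
Power = Φ(δ − 2.241) + Φ(−δ − 2.241) = Φ(0.945) + Φ(-5.428) = 0.8276 + 0.0000 = 0.8276.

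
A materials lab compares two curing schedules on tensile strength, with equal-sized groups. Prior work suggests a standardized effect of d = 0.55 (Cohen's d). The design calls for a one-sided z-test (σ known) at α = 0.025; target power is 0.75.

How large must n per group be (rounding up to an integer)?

n = 46 per group

Set Φ(δ − 1.960) = 0.75; then δ − 1.960 = Φ⁻¹(0.75) = 0.674, giving δ = 2.634.
δ = d·√(n/2) ⇒ n = 2(δ/d)² = 2 × (2.634 / 0.55)² = 45.89.
Rounding up, n = 46 per group.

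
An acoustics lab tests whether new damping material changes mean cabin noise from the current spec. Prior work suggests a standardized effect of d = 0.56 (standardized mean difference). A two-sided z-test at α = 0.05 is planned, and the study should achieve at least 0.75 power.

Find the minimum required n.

n = 23

For power 0.75 need Φ(δ − z_{0.025}) = 0.75, so δ = z_{0.025} + z_{0.25} = 1.960 + 0.674 = 2.634.
(The Φ(−δ − z_{α/2}) term is vanishingly small for δ > 0 and is dropped in the standard sample-size formula.)
δ = d·√n ⇒ n = (δ/d)² = (2.634 / 0.56)² = 22.13.
Round up to the next whole unit.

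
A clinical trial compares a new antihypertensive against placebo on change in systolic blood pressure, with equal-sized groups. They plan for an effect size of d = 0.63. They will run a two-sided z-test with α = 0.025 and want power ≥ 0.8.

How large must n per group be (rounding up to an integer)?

Set Φ(δ − 2.241) = 0.8; then δ − 2.241 = Φ⁻¹(0.8) = 0.842, giving δ = 3.083.
(The Φ(−δ − z_{α/2}) term is vanishingly small for δ > 0 and is dropped in the standard sample-size formula.)
δ = d·√(n/2) ⇒ n = 2(δ/d)² = 2 × (3.083 / 0.63)² = 47.90.
Rounding up, n = 48 per group.

n = 48 per group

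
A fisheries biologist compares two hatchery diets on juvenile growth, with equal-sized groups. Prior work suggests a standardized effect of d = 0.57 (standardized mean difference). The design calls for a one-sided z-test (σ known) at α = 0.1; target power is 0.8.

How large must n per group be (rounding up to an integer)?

Set Φ(δ − 1.282) = 0.8; then δ − 1.282 = Φ⁻¹(0.8) = 0.842, giving δ = 2.123.
δ = d·√(n/2) ⇒ n = 2(δ/d)² = 2 × (2.123 / 0.57)² = 27.75.
Round up to the next whole unit.

n = 28 per group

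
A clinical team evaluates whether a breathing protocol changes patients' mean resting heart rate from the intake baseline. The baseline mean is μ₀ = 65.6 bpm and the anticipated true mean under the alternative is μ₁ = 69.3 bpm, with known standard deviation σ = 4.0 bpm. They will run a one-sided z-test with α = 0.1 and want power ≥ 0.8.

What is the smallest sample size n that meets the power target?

n = 6

Standardized effect: d = |μ₁ − μ₀| / σ = |69.3 − 65.6| / 4.0 = 0.9250
Set Φ(δ − 1.282) = 0.8; then δ − 1.282 = Φ⁻¹(0.8) = 0.842, giving δ = 2.123.
δ = d·√n ⇒ n = (δ/d)² = (2.123 / 0.9250)² = 5.27.
Rounding up, n = 6.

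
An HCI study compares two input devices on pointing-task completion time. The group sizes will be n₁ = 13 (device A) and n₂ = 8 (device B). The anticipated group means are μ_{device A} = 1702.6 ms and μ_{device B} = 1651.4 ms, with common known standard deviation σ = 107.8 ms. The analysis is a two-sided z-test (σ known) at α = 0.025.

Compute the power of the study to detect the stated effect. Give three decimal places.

Standardized effect: d = |μ_{device A} − μ_{device B}| / σ = |1702.6 − 1651.4| / 107.8 = 0.4750
Noncentrality parameter: δ = d / √(1/n₁ + 1/n₂) = 0.4750 / √(1/13 + 1/8) = 1.0570
Critical value for a two-sided test at α = 0.025: z_{α/2} = 2.241.
Power = Φ(δ − 2.241) + Φ(−δ − 2.241) = Φ(-1.184) + Φ(-3.298) = 0.1181 + 0.0005 = 0.1186.

Power ≈ 0.119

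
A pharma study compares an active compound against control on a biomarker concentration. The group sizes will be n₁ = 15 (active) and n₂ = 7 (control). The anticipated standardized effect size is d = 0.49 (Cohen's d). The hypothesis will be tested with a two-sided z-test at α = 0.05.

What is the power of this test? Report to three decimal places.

Noncentrality parameter: δ = d / √(1/n₁ + 1/n₂) = 0.49 / √(1/15 + 1/7) = 1.0705
Two-sided α = 0.05 → critical value z_{0.025} = 1.960.
Power = Φ(δ − 1.960) + Φ(−δ − 1.960) = Φ(-0.889) + Φ(-3.030) = 0.1869 + 0.0012 = 0.1881.

Power ≈ 0.188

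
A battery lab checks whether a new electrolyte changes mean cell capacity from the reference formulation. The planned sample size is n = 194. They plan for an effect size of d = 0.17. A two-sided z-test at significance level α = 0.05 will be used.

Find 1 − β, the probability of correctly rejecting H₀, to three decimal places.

Power ≈ 0.658

Noncentrality parameter: δ = d·√n = 0.17 × √194 = 2.3678
Critical value for a two-sided test at α = 0.05: z_{α/2} = 1.960.
Power = Φ(δ − 1.960) + Φ(−δ − 1.960) = Φ(0.408) + Φ(-4.328) = 0.6583 + 0.0000 = 0.6583.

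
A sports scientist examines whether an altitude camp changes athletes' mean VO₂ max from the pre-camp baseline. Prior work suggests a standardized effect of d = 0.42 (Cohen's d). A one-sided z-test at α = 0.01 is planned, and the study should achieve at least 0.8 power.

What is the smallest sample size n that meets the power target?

n = 57

For power 0.8 need Φ(δ − z_{0.01}) = 0.8, so δ = z_{0.01} + z_{0.20} = 2.326 + 0.842 = 3.168.
δ = d·√n ⇒ n = (δ/d)² = (3.168 / 0.42)² = 56.89.
Rounding up, n = 57.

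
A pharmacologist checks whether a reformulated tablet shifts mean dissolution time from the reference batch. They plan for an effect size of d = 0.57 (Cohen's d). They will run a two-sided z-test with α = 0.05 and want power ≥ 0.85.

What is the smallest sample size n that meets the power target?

Set Φ(δ − 1.960) = 0.85; then δ − 1.960 = Φ⁻¹(0.85) = 1.036, giving δ = 2.996.
(The Φ(−δ − z_{α/2}) term is vanishingly small for δ > 0 and is dropped in the standard sample-size formula.)
δ = d·√n ⇒ n = (δ/d)² = (2.996 / 0.57)² = 27.63.
Rounding up, n = 28.

n = 28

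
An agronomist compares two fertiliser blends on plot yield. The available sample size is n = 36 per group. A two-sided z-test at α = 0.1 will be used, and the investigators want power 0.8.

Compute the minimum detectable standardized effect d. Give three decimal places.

d ≈ 0.586

Required noncentrality: δ = z_{0.05} + z_{0.20} = 1.645 + 0.842 = 2.486.
(Lower-tail contribution to power is negligible for δ > 0.)
δ = d·√(n/2) ⇒ d = δ/√(n/2) = 2.486/√(36/2) = 0.5861.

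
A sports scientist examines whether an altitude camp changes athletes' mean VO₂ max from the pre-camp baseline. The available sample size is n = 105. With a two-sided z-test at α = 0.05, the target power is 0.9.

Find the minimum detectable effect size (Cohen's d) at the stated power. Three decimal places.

d ≈ 0.316

Required noncentrality: δ = z_{0.025} + z_{0.10} = 1.960 + 1.282 = 3.242.
(The second rejection-region term Φ(−δ − z_{α/2}) is negligible and dropped.)
δ = d·√n ⇒ d = δ/√n = 3.242/√105 = 0.3163.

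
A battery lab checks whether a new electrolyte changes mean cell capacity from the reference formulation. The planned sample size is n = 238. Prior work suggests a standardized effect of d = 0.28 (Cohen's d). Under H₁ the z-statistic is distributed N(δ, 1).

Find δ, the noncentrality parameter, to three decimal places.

δ ≈ 4.320

δ = d·√n = 0.28 × √238 = 4.3196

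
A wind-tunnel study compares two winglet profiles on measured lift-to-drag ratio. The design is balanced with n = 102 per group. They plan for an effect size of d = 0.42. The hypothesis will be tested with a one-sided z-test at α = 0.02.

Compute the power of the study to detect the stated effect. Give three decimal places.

Noncentrality parameter: δ = d·√(n/2) = 0.42 × √(102/2) = 2.9994
Critical value for a one-sided test at α = 0.02: z_α = 2.054.
Power = Φ(δ − 2.054) = Φ(0.946) = 0.8278.

Power ≈ 0.828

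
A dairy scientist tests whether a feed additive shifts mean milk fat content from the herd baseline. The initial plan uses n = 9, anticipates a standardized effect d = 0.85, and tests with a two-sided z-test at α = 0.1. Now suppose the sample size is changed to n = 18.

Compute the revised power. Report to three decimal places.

With n = 18: δ = d·√n = 0.85 × √18 = 3.6062. Critical value z_{0.05} = 1.645.
Revised power = Φ(δ − 1.645) + Φ(−δ − 1.645) = Φ(1.961) + Φ(-5.251) = 0.9751 + 0.0000 = 0.9751.

Power ≈ 0.975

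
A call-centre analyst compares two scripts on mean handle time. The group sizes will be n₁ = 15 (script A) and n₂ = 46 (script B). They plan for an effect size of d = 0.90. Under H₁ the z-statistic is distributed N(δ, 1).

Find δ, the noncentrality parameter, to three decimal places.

The noncentrality parameter scales effect size by the design's sample-size factor: δ = d / √(1/n₁ + 1/n₂) = 0.90 / √(1/15 + 1/46) = 3.0269

δ ≈ 3.027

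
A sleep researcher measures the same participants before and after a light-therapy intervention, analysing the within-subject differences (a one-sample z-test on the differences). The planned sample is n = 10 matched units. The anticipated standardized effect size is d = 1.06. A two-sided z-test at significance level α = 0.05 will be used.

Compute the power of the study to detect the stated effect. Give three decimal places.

Noncentrality parameter: δ = d·√n = 1.06 × √10 = 3.3520
Critical value for a two-sided test at α = 0.05: z_{α/2} = 1.960.
Power = Φ(δ − 1.960) + Φ(−δ − 1.960) = Φ(1.392) + Φ(-5.312) = 0.9180 + 0.0000 = 0.9180.

Power ≈ 0.918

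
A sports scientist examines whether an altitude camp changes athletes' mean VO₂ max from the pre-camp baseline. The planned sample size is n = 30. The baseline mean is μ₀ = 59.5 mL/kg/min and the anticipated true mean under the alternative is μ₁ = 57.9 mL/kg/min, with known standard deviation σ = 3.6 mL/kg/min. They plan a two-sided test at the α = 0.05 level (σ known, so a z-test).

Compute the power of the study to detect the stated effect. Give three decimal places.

Power ≈ 0.682

Standardized effect: d = |μ₁ − μ₀| / σ = |57.9 − 59.5| / 3.6 = 0.4444
Noncentrality parameter: δ = d·√n = 0.4444 × √30 = 2.4343
Critical value for a two-sided test at α = 0.05: z_{α/2} = 1.960.
Power = Φ(δ − 1.960) + Φ(−δ − 1.960) = Φ(0.474) + Φ(-4.394) = 0.6824 + 0.0000 = 0.6824.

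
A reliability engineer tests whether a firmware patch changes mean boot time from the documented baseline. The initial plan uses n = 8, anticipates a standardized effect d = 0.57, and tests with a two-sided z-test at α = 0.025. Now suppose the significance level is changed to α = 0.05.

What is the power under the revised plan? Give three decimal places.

Power ≈ 0.364

δ = d·√n = 0.57 × √8 = 1.6122 (unchanged). New critical value: z_{0.025} = 1.960.
Revised power = Φ(δ − 1.960) + Φ(−δ − 1.960) = Φ(-0.348) + Φ(-3.572) = 0.3640 + 0.0002 = 0.3642.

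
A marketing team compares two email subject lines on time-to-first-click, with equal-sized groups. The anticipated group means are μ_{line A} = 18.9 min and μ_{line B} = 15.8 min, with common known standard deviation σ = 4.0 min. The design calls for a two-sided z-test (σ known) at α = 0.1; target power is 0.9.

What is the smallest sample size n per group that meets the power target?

Standardized effect: d = |μ_{line A} − μ_{line B}| / σ = |18.9 − 15.8| / 4.0 = 0.7750
For power 0.9 need Φ(δ − z_{0.05}) = 0.9, so δ = z_{0.05} + z_{0.10} = 1.645 + 1.282 = 2.926.
(The Φ(−δ − z_{α/2}) term is vanishingly small for δ > 0 and is dropped in the standard sample-size formula.)
δ = d·√(n/2) ⇒ n = 2(δ/d)² = 2 × (2.926 / 0.7750)² = 28.52.
Rounding up, n = 29 per group.

n = 29 per group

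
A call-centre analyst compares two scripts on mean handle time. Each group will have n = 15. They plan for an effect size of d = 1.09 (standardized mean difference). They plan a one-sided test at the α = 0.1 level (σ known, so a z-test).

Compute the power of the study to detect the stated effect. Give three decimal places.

Power ≈ 0.956

Noncentrality parameter: δ = d·√(n/2) = 1.09 × √(15/2) = 2.9851
Critical value for a one-sided test at α = 0.1: z_α = 1.282.
Power = Φ(δ − 1.282) = Φ(1.704) = 0.9558.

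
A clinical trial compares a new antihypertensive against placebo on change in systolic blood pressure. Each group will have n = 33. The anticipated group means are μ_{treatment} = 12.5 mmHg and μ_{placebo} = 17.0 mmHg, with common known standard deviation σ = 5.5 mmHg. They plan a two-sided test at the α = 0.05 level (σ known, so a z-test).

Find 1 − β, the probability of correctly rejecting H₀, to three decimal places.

Power ≈ 0.914

Standardized effect: d = |μ_{treatment} − μ_{placebo}| / σ = |12.5 − 17.0| / 5.5 = 0.8182
Noncentrality parameter: δ = d·√(n/2) = 0.8182 × √(33/2) = 3.3235
Critical value for a two-sided test at α = 0.05: z_{α/2} = 1.960.
Power = Φ(δ − 1.960) + Φ(−δ − 1.960) = Φ(1.364) + Φ(-5.283) = 0.9136 + 0.0000 = 0.9136.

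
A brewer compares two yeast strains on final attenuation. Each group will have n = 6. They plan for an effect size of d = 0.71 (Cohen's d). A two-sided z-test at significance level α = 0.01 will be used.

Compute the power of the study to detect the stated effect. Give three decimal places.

Noncentrality parameter: δ = d·√(n/2) = 0.71 × √(6/2) = 1.2298
Critical value for a two-sided test at α = 0.01: z_{α/2} = 2.576.
Power = Φ(δ − 2.576) + Φ(−δ − 2.576) = Φ(-1.346) + Φ(-3.806) = 0.0891 + 0.0001 = 0.0892.

Power ≈ 0.089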